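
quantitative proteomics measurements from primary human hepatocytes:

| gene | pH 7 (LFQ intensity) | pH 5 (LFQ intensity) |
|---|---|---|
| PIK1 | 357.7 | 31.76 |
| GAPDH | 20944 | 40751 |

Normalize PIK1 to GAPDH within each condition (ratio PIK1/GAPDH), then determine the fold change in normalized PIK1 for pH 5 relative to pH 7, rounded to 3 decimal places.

PIK1/GAPDH (pH 7) = 357.7 / 20944 = 0.017079
PIK1/GAPDH (pH 5) = 31.76 / 40751 = 0.00077937
Fold change = 0.00077937 / 0.017079 = 0.0456

0.046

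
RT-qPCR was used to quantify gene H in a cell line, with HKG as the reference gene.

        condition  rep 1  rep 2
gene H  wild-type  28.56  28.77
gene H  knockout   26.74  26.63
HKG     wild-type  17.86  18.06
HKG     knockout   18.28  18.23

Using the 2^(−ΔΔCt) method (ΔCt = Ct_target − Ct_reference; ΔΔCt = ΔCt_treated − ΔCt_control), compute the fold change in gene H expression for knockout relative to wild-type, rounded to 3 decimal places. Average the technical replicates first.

Mean Ct: gene H wild-type 28.665; gene H knockout 26.685; HKG wild-type 17.960; HKG knockout 18.255
ΔCt(wild-type) = 28.665 − 17.960 = 10.705
ΔCt(knockout) = 26.685 − 18.255 = 8.430
ΔΔCt = 8.430 − 10.705 = -2.275
Fold change = 2^(−(-2.275)) = 2^2.275 = 4.8400

4.840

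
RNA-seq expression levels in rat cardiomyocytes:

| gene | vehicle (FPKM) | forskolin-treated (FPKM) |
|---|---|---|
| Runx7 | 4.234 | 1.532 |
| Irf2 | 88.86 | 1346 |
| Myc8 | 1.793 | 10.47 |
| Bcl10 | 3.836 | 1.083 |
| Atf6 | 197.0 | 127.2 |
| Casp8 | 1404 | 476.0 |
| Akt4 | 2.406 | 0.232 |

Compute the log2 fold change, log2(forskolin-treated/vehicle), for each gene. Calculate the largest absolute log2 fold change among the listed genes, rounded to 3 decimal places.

3.921

log2(1.532/4.234) = -1.467  (Runx7)
log2(1346/88.86) = 3.921  (Irf2)
log2(10.47/1.793) = 2.546  (Myc8)
log2(1.083/3.836) = -1.825  (Bcl10)
log2(127.2/197.0) = -0.631  (Atf6)
log2(476.0/1404) = -1.561  (Casp8)
log2(0.232/2.406) = -3.374  (Akt4)
The largest magnitude belongs to Irf2.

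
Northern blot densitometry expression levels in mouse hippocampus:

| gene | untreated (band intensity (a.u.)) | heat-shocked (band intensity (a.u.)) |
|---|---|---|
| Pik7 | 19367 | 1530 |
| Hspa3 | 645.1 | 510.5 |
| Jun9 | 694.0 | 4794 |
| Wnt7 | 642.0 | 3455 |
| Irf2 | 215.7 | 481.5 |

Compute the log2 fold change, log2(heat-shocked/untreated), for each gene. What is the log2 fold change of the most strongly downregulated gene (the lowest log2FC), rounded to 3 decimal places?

-3.662

log2(1530/19367) = -3.662  (Pik7)
log2(510.5/645.1) = -0.338  (Hspa3)
log2(4794/694.0) = 2.788  (Jun9)
log2(3455/642.0) = 2.428  (Wnt7)
log2(481.5/215.7) = 1.159  (Irf2)
Pik7 is most strongly downregulated.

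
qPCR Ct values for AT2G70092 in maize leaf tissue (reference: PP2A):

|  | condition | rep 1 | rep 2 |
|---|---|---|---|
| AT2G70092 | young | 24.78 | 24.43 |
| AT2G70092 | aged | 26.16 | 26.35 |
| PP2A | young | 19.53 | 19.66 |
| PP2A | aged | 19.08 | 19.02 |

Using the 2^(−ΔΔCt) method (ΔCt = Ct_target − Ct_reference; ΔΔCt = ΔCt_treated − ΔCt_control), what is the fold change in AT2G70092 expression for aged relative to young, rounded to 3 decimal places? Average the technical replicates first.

Mean Ct: AT2G70092 young 24.605; AT2G70092 aged 26.255; PP2A young 19.595; PP2A aged 19.050
ΔCt(young) = 24.605 − 19.595 = 5.010
ΔCt(aged) = 26.255 − 19.050 = 7.205
ΔΔCt = 7.205 − 5.010 = 2.195
Fold change = 2^(−2.195) = 0.2184

0.218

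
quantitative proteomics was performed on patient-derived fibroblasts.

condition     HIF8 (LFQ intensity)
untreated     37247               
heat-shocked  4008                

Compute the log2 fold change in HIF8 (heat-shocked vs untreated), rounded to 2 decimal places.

Fold change = 4008 / 37247 = 0.1076
log2(0.1076) = -3.216

-3.22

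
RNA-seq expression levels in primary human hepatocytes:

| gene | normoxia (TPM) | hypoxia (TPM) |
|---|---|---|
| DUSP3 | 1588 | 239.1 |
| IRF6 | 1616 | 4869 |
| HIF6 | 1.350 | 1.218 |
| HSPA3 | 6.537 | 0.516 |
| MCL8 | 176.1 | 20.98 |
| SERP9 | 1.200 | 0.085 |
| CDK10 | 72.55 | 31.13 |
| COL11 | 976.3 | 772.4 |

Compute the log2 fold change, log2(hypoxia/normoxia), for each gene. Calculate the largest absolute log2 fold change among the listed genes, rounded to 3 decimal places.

log2(239.1/1588) = -2.732  (DUSP3)
log2(4869/1616) = 1.591  (IRF6)
log2(1.218/1.350) = -0.148  (HIF6)
log2(0.516/6.537) = -3.663  (HSPA3)
log2(20.98/176.1) = -3.069  (MCL8)
log2(0.085/1.200) = -3.819  (SERP9)
log2(31.13/72.55) = -1.221  (CDK10)
log2(772.4/976.3) = -0.338  (COL11)
The largest magnitude belongs to SERP9.

3.819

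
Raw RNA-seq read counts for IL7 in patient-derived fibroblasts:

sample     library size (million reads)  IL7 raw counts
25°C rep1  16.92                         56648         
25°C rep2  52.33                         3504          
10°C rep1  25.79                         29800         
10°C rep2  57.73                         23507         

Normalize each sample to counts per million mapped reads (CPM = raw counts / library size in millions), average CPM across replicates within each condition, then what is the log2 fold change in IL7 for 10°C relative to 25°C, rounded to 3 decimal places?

-1.128

CPM(25°C rep1) = 56648 / 16.92 = 3347.9905
CPM(25°C rep2) = 3504 / 52.33 = 66.9597
CPM(10°C rep1) = 29800 / 25.79 = 1155.4866
CPM(10°C rep2) = 23507 / 57.73 = 407.1886
mean CPM(25°C) = 1707.4751; mean CPM(10°C) = 781.3376
Fold change = 781.3376 / 1707.4751 = 0.45760
log2(0.45760) = -1.1278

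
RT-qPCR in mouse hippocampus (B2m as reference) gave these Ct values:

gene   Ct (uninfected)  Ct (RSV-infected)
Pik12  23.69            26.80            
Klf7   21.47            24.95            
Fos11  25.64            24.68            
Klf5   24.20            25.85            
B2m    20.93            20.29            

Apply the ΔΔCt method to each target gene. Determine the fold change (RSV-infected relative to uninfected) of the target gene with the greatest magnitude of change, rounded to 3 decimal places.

Pik12: ΔΔCt = (26.80−20.29) − (23.69−20.93) = 6.51 − 2.76 = 3.75; fold change = 2^-3.75 = 0.074
Klf7: ΔΔCt = (24.95−20.29) − (21.47−20.93) = 4.66 − 0.54 = 4.12; fold change = 2^-4.12 = 0.058
Fos11: ΔΔCt = (24.68−20.29) − (25.64−20.93) = 4.39 − 4.71 = -0.32; fold change = 2^0.32 = 1.248
Klf5: ΔΔCt = (25.85−20.29) − (24.20−20.93) = 5.56 − 3.27 = 2.29; fold change = 2^-2.29 = 0.204
Klf7 has the largest |ΔΔCt| = 4.12.

0.058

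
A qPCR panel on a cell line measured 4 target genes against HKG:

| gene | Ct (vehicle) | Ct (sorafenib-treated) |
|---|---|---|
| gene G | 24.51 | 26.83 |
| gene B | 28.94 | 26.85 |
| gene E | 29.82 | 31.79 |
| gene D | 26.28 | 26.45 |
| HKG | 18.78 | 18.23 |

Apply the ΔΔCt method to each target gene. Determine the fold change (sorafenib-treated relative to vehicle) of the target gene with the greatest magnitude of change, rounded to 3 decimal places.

0.137

gene G: ΔΔCt = (26.83−18.23) − (24.51−18.78) = 8.60 − 5.73 = 2.87; fold change = 2^-2.87 = 0.137
gene B: ΔΔCt = (26.85−18.23) − (28.94−18.78) = 8.62 − 10.16 = -1.54; fold change = 2^1.54 = 2.908
gene E: ΔΔCt = (31.79−18.23) − (29.82−18.78) = 13.56 − 11.04 = 2.52; fold change = 2^-2.52 = 0.174
gene D: ΔΔCt = (26.45−18.23) − (26.28−18.78) = 8.22 − 7.50 = 0.72; fold change = 2^-0.72 = 0.607
gene G has the largest |ΔΔCt| = 2.87.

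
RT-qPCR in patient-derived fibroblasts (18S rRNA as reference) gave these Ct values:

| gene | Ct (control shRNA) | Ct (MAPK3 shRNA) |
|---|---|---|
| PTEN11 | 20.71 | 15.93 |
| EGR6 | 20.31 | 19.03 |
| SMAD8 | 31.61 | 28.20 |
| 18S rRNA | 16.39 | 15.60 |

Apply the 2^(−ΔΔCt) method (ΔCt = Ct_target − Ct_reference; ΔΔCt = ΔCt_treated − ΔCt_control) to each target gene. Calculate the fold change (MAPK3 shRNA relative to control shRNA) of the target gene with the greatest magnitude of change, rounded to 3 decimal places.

15.889

PTEN11: ΔΔCt = (15.93−15.60) − (20.71−16.39) = 0.33 − 4.32 = -3.99; fold change = 2^3.99 = 15.889
EGR6: ΔΔCt = (19.03−15.60) − (20.31−16.39) = 3.43 − 3.92 = -0.49; fold change = 2^0.49 = 1.404
SMAD8: ΔΔCt = (28.20−15.60) − (31.61−16.39) = 12.60 − 15.22 = -2.62; fold change = 2^2.62 = 6.148
PTEN11 has the largest |ΔΔCt| = 3.99.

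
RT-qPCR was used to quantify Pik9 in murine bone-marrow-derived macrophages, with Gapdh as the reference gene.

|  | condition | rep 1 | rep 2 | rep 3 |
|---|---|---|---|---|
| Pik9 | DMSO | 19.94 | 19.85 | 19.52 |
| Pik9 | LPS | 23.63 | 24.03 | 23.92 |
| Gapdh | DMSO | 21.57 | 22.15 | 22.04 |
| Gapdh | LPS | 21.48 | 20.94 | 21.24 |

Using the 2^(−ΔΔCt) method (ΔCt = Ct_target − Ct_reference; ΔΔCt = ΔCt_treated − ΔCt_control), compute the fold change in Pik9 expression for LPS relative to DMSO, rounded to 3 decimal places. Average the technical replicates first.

0.036

Mean Ct: Pik9 DMSO 19.770; Pik9 LPS 23.860; Gapdh DMSO 21.920; Gapdh LPS 21.220
ΔCt(DMSO) = 19.770 − 21.920 = -2.150
ΔCt(LPS) = 23.860 − 21.220 = 2.640
ΔΔCt = 2.640 − (-2.150) = 4.790
Fold change = 2^(−4.790) = 0.0361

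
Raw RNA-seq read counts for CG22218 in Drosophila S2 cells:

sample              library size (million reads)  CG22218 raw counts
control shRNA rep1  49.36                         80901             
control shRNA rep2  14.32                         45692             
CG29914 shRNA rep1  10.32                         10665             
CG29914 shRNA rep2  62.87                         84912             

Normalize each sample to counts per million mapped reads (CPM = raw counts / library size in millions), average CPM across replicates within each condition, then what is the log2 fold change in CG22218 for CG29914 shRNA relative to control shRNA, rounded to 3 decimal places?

CPM(control shRNA rep1) = 80901 / 49.36 = 1638.9992
CPM(control shRNA rep2) = 45692 / 14.32 = 3190.7821
CPM(CG29914 shRNA rep1) = 10665 / 10.32 = 1033.4302
CPM(CG29914 shRNA rep2) = 84912 / 62.87 = 1350.5965
mean CPM(control shRNA) = 2414.8907; mean CPM(CG29914 shRNA) = 1192.0134
Fold change = 1192.0134 / 2414.8907 = 0.49361
log2(0.49361) = -1.0186

-1.019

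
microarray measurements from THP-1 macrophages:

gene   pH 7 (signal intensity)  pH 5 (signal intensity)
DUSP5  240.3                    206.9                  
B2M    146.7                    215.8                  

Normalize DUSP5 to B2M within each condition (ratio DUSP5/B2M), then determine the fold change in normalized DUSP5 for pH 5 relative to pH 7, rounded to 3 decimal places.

0.585

DUSP5/B2M (pH 7) = 240.3 / 146.7 = 1.638
DUSP5/B2M (pH 5) = 206.9 / 215.8 = 0.95876
Fold change = 0.95876 / 1.638 = 0.5853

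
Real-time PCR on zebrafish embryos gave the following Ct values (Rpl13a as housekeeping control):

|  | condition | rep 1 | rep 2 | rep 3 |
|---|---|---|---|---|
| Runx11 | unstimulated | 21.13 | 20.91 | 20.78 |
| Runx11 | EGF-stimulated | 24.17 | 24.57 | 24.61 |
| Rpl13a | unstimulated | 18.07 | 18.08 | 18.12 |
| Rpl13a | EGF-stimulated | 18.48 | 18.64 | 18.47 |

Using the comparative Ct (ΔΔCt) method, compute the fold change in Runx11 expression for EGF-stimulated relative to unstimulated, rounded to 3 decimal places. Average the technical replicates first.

Mean Ct: Runx11 unstimulated 20.940; Runx11 EGF-stimulated 24.450; Rpl13a unstimulated 18.090; Rpl13a EGF-stimulated 18.530
ΔCt(unstimulated) = 20.940 − 18.090 = 2.850
ΔCt(EGF-stimulated) = 24.450 − 18.530 = 5.920
ΔΔCt = 5.920 − 2.850 = 3.070
Fold change = 2^(−3.070) = 0.1191

0.119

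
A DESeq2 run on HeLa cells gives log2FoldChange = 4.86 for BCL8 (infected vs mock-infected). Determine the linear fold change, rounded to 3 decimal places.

Fold change = 2^(4.86) = 29.0406

29.041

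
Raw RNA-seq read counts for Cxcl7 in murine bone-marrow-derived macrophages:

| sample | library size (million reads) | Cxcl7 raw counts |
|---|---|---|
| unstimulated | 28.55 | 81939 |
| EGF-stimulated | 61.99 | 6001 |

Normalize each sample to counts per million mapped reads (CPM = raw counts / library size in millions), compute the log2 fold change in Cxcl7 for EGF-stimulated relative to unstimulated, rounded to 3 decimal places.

-4.890

CPM(unstimulated) = 81939 / 28.55 = 2870.0175
CPM(EGF-stimulated) = 6001 / 61.99 = 96.8059
Fold change = 96.8059 / 2870.0175 = 0.03373
log2(0.03373) = -4.8898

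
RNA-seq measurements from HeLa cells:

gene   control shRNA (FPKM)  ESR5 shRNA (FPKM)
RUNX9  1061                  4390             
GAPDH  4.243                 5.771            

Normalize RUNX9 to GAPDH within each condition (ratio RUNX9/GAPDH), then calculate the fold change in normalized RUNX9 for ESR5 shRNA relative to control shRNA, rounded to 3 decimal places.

RUNX9/GAPDH (control shRNA) = 1061 / 4.243 = 250.06
RUNX9/GAPDH (ESR5 shRNA) = 4390 / 5.771 = 760.7
Fold change = 760.7 / 250.06 = 3.0421

3.042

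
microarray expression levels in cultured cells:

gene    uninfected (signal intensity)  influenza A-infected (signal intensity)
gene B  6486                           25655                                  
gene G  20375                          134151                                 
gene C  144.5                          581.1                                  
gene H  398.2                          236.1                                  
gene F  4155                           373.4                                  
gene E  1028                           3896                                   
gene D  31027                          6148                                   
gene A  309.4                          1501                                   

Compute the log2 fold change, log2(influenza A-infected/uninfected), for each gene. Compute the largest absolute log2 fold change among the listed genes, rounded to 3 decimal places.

log2(25655/6486) = 1.984  (gene B)
log2(134151/20375) = 2.719  (gene G)
log2(581.1/144.5) = 2.008  (gene C)
log2(236.1/398.2) = -0.754  (gene H)
log2(373.4/4155) = -3.476  (gene F)
log2(3896/1028) = 1.922  (gene E)
log2(6148/31027) = -2.335  (gene D)
log2(1501/309.4) = 2.278  (gene A)
The largest magnitude belongs to gene F.

3.476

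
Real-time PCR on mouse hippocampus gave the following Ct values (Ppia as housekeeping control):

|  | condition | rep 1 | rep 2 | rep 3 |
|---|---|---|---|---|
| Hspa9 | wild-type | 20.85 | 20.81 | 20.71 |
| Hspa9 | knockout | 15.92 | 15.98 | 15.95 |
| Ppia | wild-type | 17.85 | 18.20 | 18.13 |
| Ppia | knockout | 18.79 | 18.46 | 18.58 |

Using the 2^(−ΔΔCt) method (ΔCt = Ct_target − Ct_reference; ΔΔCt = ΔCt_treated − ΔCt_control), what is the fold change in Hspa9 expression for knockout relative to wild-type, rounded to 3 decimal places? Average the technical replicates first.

41.933

Mean Ct: Hspa9 wild-type 20.790; Hspa9 knockout 15.950; Ppia wild-type 18.060; Ppia knockout 18.610
ΔCt(wild-type) = 20.790 − 18.060 = 2.730
ΔCt(knockout) = 15.950 − 18.610 = -2.660
ΔΔCt = -2.660 − 2.730 = -5.390
Fold change = 2^(−(-5.390)) = 2^5.390 = 41.9326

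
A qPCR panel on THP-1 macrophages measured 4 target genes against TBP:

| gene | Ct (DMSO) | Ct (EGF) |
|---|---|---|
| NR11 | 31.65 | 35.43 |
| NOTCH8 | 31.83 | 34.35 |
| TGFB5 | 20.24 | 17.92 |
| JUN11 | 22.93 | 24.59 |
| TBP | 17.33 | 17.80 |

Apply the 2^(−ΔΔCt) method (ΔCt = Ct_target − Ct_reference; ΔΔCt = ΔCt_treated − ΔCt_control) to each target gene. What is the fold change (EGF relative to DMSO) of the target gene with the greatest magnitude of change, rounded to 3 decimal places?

0.101

NR11: ΔΔCt = (35.43−17.80) − (31.65−17.33) = 17.63 − 14.32 = 3.31; fold change = 2^-3.31 = 0.101
NOTCH8: ΔΔCt = (34.35−17.80) − (31.83−17.33) = 16.55 − 14.50 = 2.05; fold change = 2^-2.05 = 0.241
TGFB5: ΔΔCt = (17.92−17.80) − (20.24−17.33) = 0.12 − 2.91 = -2.79; fold change = 2^2.79 = 6.916
JUN11: ΔΔCt = (24.59−17.80) − (22.93−17.33) = 6.79 − 5.60 = 1.19; fold change = 2^-1.19 = 0.438
NR11 has the largest |ΔΔCt| = 3.31.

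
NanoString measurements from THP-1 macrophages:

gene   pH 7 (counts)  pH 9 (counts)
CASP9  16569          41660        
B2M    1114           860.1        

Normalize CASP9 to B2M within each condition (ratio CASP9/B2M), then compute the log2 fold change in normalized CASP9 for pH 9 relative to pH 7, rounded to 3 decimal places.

1.703

CASP9/B2M (pH 7) = 16569 / 1114 = 14.873
CASP9/B2M (pH 9) = 41660 / 860.1 = 48.436
Fold change = 48.436 / 14.873 = 3.2566
log2(3.2566) = 1.7033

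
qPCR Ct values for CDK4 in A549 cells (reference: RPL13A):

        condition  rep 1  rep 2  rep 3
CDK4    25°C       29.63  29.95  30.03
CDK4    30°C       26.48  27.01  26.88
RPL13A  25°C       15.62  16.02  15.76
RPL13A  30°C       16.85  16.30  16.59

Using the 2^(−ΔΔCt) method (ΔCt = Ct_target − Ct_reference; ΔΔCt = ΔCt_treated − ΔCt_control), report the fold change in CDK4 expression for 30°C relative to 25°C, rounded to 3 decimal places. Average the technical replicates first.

14.520

Mean Ct: CDK4 25°C 29.870; CDK4 30°C 26.790; RPL13A 25°C 15.800; RPL13A 30°C 16.580
ΔCt(25°C) = 29.870 − 15.800 = 14.070
ΔCt(30°C) = 26.790 − 16.580 = 10.210
ΔΔCt = 10.210 − 14.070 = -3.860
Fold change = 2^(−(-3.860)) = 2^3.860 = 14.5203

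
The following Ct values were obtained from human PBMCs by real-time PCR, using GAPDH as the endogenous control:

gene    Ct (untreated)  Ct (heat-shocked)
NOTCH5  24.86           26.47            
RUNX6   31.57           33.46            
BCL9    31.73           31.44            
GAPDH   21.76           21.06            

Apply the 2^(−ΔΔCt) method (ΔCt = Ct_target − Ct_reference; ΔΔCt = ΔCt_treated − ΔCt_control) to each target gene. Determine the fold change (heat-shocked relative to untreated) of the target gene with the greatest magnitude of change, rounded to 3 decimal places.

NOTCH5: ΔΔCt = (26.47−21.06) − (24.86−21.76) = 5.41 − 3.10 = 2.31; fold change = 2^-2.31 = 0.202
RUNX6: ΔΔCt = (33.46−21.06) − (31.57−21.76) = 12.40 − 9.81 = 2.59; fold change = 2^-2.59 = 0.166
BCL9: ΔΔCt = (31.44−21.06) − (31.73−21.76) = 10.38 − 9.97 = 0.41; fold change = 2^-0.41 = 0.753
RUNX6 has the largest |ΔΔCt| = 2.59.

0.166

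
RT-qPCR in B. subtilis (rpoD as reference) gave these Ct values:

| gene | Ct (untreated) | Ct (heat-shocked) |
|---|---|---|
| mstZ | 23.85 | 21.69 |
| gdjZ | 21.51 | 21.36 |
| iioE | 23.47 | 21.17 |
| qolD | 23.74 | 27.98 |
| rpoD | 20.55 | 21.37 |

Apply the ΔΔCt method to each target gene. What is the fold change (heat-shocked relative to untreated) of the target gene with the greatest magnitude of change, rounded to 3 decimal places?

0.093

mstZ: ΔΔCt = (21.69−21.37) − (23.85−20.55) = 0.32 − 3.30 = -2.98; fold change = 2^2.98 = 7.890
gdjZ: ΔΔCt = (21.36−21.37) − (21.51−20.55) = -0.01 − 0.96 = -0.97; fold change = 2^0.97 = 1.959
iioE: ΔΔCt = (21.17−21.37) − (23.47−20.55) = -0.20 − 2.92 = -3.12; fold change = 2^3.12 = 8.694
qolD: ΔΔCt = (27.98−21.37) − (23.74−20.55) = 6.61 − 3.19 = 3.42; fold change = 2^-3.42 = 0.093
qolD has the largest |ΔΔCt| = 3.42.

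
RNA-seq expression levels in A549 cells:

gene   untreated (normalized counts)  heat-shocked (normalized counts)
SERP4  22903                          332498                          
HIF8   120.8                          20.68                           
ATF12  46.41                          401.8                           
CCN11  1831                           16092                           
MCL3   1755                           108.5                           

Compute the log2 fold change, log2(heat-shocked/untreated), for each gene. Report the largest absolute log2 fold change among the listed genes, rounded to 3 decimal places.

log2(332498/22903) = 3.860  (SERP4)
log2(20.68/120.8) = -2.546  (HIF8)
log2(401.8/46.41) = 3.114  (ATF12)
log2(16092/1831) = 3.136  (CCN11)
log2(108.5/1755) = -4.016  (MCL3)
The largest magnitude belongs to MCL3.

4.016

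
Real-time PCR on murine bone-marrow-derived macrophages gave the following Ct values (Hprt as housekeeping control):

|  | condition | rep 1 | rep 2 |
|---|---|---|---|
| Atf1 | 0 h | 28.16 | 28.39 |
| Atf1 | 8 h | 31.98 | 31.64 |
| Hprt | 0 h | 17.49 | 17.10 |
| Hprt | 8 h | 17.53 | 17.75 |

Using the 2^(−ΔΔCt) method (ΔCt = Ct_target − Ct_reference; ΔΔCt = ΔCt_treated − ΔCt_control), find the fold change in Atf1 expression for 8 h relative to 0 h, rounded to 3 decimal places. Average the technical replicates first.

0.110

Mean Ct: Atf1 0 h 28.275; Atf1 8 h 31.810; Hprt 0 h 17.295; Hprt 8 h 17.640
ΔCt(0 h) = 28.275 − 17.295 = 10.980
ΔCt(8 h) = 31.810 − 17.640 = 14.170
ΔΔCt = 14.170 − 10.980 = 3.190
Fold change = 2^(−3.190) = 0.1096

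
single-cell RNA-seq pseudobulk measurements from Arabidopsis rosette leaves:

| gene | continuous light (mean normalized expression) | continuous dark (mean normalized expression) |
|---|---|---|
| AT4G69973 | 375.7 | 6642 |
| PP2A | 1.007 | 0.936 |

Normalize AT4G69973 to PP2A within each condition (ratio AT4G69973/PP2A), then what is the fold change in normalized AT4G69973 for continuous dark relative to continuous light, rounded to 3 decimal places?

AT4G69973/PP2A (continuous light) = 375.7 / 1.007 = 373.09
AT4G69973/PP2A (continuous dark) = 6642 / 0.936 = 7096.2
Fold change = 7096.2 / 373.09 = 19.0200

19.020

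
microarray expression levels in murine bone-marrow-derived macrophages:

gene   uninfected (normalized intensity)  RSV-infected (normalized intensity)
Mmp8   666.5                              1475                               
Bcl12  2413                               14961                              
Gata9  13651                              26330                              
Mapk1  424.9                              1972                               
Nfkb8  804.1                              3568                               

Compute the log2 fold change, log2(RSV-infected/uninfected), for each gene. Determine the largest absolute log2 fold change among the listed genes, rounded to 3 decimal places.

log2(1475/666.5) = 1.146  (Mmp8)
log2(14961/2413) = 2.632  (Bcl12)
log2(26330/13651) = 0.948  (Gata9)
log2(1972/424.9) = 2.214  (Mapk1)
log2(3568/804.1) = 2.150  (Nfkb8)
The largest magnitude belongs to Bcl12.

2.632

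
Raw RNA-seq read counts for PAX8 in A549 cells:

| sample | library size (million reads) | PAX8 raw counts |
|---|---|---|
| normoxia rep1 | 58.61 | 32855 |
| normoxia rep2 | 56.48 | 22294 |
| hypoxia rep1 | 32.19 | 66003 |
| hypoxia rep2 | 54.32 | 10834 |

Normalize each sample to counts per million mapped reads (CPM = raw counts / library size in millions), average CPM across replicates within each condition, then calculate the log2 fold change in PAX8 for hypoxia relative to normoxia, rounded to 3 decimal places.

CPM(normoxia rep1) = 32855 / 58.61 = 560.5699
CPM(normoxia rep2) = 22294 / 56.48 = 394.7238
CPM(hypoxia rep1) = 66003 / 32.19 = 2050.4194
CPM(hypoxia rep2) = 10834 / 54.32 = 199.4477
mean CPM(normoxia) = 477.6468; mean CPM(hypoxia) = 1124.9336
Fold change = 1124.9336 / 477.6468 = 2.35516
log2(2.35516) = 1.2358

1.236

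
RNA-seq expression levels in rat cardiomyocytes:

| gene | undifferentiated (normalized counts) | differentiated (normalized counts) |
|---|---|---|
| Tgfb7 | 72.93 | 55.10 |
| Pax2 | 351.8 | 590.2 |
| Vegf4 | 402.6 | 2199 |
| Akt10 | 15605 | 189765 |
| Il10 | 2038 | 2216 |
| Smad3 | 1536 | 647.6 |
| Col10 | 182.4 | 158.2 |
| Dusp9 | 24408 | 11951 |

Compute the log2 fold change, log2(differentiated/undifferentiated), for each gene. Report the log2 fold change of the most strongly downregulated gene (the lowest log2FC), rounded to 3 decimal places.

log2(55.10/72.93) = -0.404  (Tgfb7)
log2(590.2/351.8) = 0.746  (Pax2)
log2(2199/402.6) = 2.449  (Vegf4)
log2(189765/15605) = 3.604  (Akt10)
log2(2216/2038) = 0.121  (Il10)
log2(647.6/1536) = -1.246  (Smad3)
log2(158.2/182.4) = -0.205  (Col10)
log2(11951/24408) = -1.030  (Dusp9)
Smad3 is most strongly downregulated.

-1.246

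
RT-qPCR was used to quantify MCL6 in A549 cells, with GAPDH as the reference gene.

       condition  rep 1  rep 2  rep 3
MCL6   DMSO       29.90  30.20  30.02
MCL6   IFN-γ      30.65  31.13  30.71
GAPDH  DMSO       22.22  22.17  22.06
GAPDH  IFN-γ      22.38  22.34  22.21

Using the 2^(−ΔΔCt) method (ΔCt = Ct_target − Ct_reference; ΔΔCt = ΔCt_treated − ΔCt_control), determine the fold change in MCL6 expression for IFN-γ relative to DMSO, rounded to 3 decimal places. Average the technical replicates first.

0.646

Mean Ct: MCL6 DMSO 30.040; MCL6 IFN-γ 30.830; GAPDH DMSO 22.150; GAPDH IFN-γ 22.310
ΔCt(DMSO) = 30.040 − 22.150 = 7.890
ΔCt(IFN-γ) = 30.830 − 22.310 = 8.520
ΔΔCt = 8.520 − 7.890 = 0.630
Fold change = 2^(−0.630) = 0.6462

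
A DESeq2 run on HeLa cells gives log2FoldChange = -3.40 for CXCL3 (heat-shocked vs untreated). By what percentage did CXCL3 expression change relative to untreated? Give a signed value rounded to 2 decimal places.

-90.53%

Fold change = 2^(-3.40) = 0.0947
Percent change = (FC − 1) × 100% = (0.0947 − 1) × 100 = -90.53%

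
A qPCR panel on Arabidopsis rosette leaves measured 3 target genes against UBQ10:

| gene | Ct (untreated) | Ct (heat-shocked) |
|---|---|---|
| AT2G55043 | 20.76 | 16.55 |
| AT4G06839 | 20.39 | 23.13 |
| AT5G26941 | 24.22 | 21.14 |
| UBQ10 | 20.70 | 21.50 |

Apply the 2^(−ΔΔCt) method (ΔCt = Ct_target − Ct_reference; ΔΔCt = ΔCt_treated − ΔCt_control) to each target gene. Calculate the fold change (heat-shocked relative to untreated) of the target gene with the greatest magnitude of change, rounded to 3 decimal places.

32.223

AT2G55043: ΔΔCt = (16.55−21.50) − (20.76−20.70) = -4.95 − 0.06 = -5.01; fold change = 2^5.01 = 32.223
AT4G06839: ΔΔCt = (23.13−21.50) − (20.39−20.70) = 1.63 − (-0.31) = 1.94; fold change = 2^-1.94 = 0.261
AT5G26941: ΔΔCt = (21.14−21.50) − (24.22−20.70) = -0.36 − 3.52 = -3.88; fold change = 2^3.88 = 14.723
AT2G55043 has the largest |ΔΔCt| = 5.01.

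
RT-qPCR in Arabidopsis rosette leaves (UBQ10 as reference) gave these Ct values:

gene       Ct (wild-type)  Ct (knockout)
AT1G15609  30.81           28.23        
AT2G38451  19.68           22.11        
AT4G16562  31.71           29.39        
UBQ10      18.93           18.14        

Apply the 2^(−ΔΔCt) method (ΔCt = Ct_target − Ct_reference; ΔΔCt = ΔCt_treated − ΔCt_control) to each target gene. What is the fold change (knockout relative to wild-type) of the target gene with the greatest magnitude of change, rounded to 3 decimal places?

AT1G15609: ΔΔCt = (28.23−18.14) − (30.81−18.93) = 10.09 − 11.88 = -1.79; fold change = 2^1.79 = 3.458
AT2G38451: ΔΔCt = (22.11−18.14) − (19.68−18.93) = 3.97 − 0.75 = 3.22; fold change = 2^-3.22 = 0.107
AT4G16562: ΔΔCt = (29.39−18.14) − (31.71−18.93) = 11.25 − 12.78 = -1.53; fold change = 2^1.53 = 2.888
AT2G38451 has the largest |ΔΔCt| = 3.22.

0.107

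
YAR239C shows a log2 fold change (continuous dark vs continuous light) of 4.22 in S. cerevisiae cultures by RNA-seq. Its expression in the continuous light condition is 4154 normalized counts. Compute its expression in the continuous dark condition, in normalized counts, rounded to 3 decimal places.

Fold change = 2^(4.22) = 18.6357
continuous dark expression = 4154 × 18.6357 = 77412.853

77412.853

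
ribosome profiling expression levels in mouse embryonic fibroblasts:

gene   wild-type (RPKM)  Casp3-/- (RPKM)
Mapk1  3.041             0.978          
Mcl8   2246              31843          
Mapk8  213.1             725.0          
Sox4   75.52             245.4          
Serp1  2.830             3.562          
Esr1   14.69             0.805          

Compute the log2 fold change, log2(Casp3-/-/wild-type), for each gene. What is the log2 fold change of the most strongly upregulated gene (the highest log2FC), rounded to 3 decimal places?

3.826

log2(0.978/3.041) = -1.637  (Mapk1)
log2(31843/2246) = 3.826  (Mcl8)
log2(725.0/213.1) = 1.766  (Mapk8)
log2(245.4/75.52) = 1.700  (Sox4)
log2(3.562/2.830) = 0.332  (Serp1)
log2(0.805/14.69) = -4.190  (Esr1)
Mcl8 is most strongly upregulated.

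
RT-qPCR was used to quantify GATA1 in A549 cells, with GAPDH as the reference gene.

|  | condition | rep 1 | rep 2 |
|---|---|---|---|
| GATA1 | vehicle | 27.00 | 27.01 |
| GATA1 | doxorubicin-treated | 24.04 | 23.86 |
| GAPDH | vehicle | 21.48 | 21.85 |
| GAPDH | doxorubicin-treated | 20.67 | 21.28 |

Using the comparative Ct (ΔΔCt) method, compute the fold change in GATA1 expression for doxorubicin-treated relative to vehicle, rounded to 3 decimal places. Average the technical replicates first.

Mean Ct: GATA1 vehicle 27.005; GATA1 doxorubicin-treated 23.950; GAPDH vehicle 21.665; GAPDH doxorubicin-treated 20.975
ΔCt(vehicle) = 27.005 − 21.665 = 5.340
ΔCt(doxorubicin-treated) = 23.950 − 20.975 = 2.975
ΔΔCt = 2.975 − 5.340 = -2.365
Fold change = 2^(−(-2.365)) = 2^2.365 = 5.1515

5.152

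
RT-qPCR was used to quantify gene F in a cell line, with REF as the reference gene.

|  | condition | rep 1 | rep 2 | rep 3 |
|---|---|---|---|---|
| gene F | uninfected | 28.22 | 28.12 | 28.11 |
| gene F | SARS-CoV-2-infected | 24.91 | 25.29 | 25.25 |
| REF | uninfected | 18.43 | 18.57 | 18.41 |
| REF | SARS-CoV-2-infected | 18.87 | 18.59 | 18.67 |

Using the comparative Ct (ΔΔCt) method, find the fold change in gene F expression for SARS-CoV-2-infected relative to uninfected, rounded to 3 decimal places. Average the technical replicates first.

9.448

Mean Ct: gene F uninfected 28.150; gene F SARS-CoV-2-infected 25.150; REF uninfected 18.470; REF SARS-CoV-2-infected 18.710
ΔCt(uninfected) = 28.150 − 18.470 = 9.680
ΔCt(SARS-CoV-2-infected) = 25.150 − 18.710 = 6.440
ΔΔCt = 6.440 − 9.680 = -3.240
Fold change = 2^(−(-3.240)) = 2^3.240 = 9.4479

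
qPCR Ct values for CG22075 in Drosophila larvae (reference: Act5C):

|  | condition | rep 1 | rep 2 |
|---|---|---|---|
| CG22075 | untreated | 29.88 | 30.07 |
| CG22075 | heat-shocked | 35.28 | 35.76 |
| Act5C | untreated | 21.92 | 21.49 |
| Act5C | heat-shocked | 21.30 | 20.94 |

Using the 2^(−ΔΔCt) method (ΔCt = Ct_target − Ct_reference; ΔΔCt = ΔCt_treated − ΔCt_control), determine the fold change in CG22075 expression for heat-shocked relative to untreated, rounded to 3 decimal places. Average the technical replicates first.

0.014

Mean Ct: CG22075 untreated 29.975; CG22075 heat-shocked 35.520; Act5C untreated 21.705; Act5C heat-shocked 21.120
ΔCt(untreated) = 29.975 − 21.705 = 8.270
ΔCt(heat-shocked) = 35.520 − 21.120 = 14.400
ΔΔCt = 14.400 − 8.270 = 6.130
Fold change = 2^(−6.130) = 0.0143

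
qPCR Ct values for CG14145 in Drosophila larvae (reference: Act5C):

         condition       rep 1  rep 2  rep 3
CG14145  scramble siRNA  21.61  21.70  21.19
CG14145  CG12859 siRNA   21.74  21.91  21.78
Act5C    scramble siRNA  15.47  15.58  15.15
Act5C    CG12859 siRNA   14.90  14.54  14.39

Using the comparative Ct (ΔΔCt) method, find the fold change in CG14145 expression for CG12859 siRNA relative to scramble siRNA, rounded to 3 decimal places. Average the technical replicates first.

0.467

Mean Ct: CG14145 scramble siRNA 21.500; CG14145 CG12859 siRNA 21.810; Act5C scramble siRNA 15.400; Act5C CG12859 siRNA 14.610
ΔCt(scramble siRNA) = 21.500 − 15.400 = 6.100
ΔCt(CG12859 siRNA) = 21.810 − 14.610 = 7.200
ΔΔCt = 7.200 − 6.100 = 1.100
Fold change = 2^(−1.100) = 0.4665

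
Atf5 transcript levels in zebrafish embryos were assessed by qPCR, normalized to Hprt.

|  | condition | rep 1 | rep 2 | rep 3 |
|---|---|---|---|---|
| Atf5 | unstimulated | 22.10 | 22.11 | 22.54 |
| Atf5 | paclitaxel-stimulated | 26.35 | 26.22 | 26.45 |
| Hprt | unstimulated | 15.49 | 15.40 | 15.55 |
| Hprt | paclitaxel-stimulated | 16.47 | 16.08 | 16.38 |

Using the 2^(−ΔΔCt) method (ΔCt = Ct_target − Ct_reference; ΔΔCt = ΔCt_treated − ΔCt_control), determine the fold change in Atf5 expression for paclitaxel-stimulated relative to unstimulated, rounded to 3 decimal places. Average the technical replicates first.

0.104

Mean Ct: Atf5 unstimulated 22.250; Atf5 paclitaxel-stimulated 26.340; Hprt unstimulated 15.480; Hprt paclitaxel-stimulated 16.310
ΔCt(unstimulated) = 22.250 − 15.480 = 6.770
ΔCt(paclitaxel-stimulated) = 26.340 − 16.310 = 10.030
ΔΔCt = 10.030 − 6.770 = 3.260
Fold change = 2^(−3.260) = 0.1044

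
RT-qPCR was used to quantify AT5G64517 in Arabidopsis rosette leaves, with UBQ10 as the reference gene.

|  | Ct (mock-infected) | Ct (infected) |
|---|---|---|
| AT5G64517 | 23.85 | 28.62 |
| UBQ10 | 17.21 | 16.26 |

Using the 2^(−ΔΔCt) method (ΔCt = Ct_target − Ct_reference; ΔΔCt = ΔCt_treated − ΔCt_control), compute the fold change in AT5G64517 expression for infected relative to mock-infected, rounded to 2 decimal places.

ΔCt(mock-infected) = 23.850 − 17.210 = 6.640
ΔCt(infected) = 28.620 − 16.260 = 12.360
ΔΔCt = 12.360 − 6.640 = 5.720
Fold change = 2^(−5.720) = 0.019

0.02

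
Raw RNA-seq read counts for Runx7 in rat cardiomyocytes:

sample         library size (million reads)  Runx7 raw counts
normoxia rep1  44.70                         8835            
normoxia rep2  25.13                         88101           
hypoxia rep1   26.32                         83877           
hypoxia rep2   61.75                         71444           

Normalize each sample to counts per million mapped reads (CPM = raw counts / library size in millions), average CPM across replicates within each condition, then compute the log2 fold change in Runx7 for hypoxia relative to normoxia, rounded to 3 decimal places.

CPM(normoxia rep1) = 8835 / 44.70 = 197.6510
CPM(normoxia rep2) = 88101 / 25.13 = 3505.8098
CPM(hypoxia rep1) = 83877 / 26.32 = 3186.8161
CPM(hypoxia rep2) = 71444 / 61.75 = 1156.9879
mean CPM(normoxia) = 1851.7304; mean CPM(hypoxia) = 2171.9020
Fold change = 2171.9020 / 1851.7304 = 1.17290
log2(1.17290) = 0.2301

0.230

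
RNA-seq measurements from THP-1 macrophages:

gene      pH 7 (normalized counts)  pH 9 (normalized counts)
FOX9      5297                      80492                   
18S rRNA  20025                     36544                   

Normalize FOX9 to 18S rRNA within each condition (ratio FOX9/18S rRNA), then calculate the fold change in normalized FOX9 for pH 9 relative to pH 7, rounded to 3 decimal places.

8.327

FOX9/18S rRNA (pH 7) = 5297 / 20025 = 0.26452
FOX9/18S rRNA (pH 9) = 80492 / 36544 = 2.2026
Fold change = 2.2026 / 0.26452 = 8.3268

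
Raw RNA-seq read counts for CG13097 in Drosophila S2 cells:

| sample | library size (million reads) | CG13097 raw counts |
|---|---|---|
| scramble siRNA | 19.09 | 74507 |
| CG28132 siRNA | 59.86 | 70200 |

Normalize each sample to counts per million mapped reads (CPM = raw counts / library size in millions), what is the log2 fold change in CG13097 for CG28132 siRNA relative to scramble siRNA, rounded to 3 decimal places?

-1.735

CPM(scramble siRNA) = 74507 / 19.09 = 3902.9335
CPM(CG28132 siRNA) = 70200 / 59.86 = 1172.7364
Fold change = 1172.7364 / 3902.9335 = 0.30048
log2(0.30048) = -1.7347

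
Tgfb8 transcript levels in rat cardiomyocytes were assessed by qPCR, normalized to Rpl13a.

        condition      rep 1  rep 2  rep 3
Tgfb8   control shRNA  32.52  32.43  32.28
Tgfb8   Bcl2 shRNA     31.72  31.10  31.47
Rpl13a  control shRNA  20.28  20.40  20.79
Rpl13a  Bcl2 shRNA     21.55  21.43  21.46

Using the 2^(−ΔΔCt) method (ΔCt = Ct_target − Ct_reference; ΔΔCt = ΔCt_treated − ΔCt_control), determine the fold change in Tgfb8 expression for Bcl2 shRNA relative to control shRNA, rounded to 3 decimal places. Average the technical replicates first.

3.918

Mean Ct: Tgfb8 control shRNA 32.410; Tgfb8 Bcl2 shRNA 31.430; Rpl13a control shRNA 20.490; Rpl13a Bcl2 shRNA 21.480
ΔCt(control shRNA) = 32.410 − 20.490 = 11.920
ΔCt(Bcl2 shRNA) = 31.430 − 21.480 = 9.950
ΔΔCt = 9.950 − 11.920 = -1.970
Fold change = 2^(−(-1.970)) = 2^1.970 = 3.9177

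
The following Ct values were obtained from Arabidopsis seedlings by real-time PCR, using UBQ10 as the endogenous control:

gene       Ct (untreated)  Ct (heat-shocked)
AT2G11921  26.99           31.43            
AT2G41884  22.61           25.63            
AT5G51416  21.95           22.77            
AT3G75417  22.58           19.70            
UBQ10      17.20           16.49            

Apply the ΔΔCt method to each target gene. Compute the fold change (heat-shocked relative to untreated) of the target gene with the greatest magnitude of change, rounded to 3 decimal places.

AT2G11921: ΔΔCt = (31.43−16.49) − (26.99−17.20) = 14.94 − 9.79 = 5.15; fold change = 2^-5.15 = 0.028
AT2G41884: ΔΔCt = (25.63−16.49) − (22.61−17.20) = 9.14 − 5.41 = 3.73; fold change = 2^-3.73 = 0.075
AT5G51416: ΔΔCt = (22.77−16.49) − (21.95−17.20) = 6.28 − 4.75 = 1.53; fold change = 2^-1.53 = 0.346
AT3G75417: ΔΔCt = (19.70−16.49) − (22.58−17.20) = 3.21 − 5.38 = -2.17; fold change = 2^2.17 = 4.500
AT2G11921 has the largest |ΔΔCt| = 5.15.

0.028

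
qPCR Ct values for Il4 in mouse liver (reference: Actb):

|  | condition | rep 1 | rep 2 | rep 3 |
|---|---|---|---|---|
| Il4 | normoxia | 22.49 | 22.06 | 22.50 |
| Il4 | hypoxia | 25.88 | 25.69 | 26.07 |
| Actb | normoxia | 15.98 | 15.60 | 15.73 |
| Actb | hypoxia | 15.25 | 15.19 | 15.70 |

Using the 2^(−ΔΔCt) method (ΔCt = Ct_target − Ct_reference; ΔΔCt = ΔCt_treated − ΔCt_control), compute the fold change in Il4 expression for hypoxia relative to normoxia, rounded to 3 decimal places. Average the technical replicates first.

Mean Ct: Il4 normoxia 22.350; Il4 hypoxia 25.880; Actb normoxia 15.770; Actb hypoxia 15.380
ΔCt(normoxia) = 22.350 − 15.770 = 6.580
ΔCt(hypoxia) = 25.880 − 15.380 = 10.500
ΔΔCt = 10.500 − 6.580 = 3.920
Fold change = 2^(−3.920) = 0.0661

0.066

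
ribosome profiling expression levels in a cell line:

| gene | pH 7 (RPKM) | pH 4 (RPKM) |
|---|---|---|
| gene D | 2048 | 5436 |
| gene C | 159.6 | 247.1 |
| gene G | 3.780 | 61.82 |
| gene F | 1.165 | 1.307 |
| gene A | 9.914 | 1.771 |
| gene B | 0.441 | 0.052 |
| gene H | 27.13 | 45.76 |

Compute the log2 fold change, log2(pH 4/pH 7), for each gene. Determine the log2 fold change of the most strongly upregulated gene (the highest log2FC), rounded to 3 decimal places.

log2(5436/2048) = 1.408  (gene D)
log2(247.1/159.6) = 0.631  (gene C)
log2(61.82/3.780) = 4.032  (gene G)
log2(1.307/1.165) = 0.166  (gene F)
log2(1.771/9.914) = -2.485  (gene A)
log2(0.052/0.441) = -3.084  (gene B)
log2(45.76/27.13) = 0.754  (gene H)
gene G is most strongly upregulated.

4.032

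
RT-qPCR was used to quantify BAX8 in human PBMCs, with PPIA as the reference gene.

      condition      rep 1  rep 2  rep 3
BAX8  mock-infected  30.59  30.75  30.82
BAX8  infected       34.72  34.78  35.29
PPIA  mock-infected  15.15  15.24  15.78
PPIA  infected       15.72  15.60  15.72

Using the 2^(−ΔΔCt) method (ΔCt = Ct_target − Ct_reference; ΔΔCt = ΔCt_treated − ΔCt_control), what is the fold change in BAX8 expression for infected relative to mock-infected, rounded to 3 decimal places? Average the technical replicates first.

Mean Ct: BAX8 mock-infected 30.720; BAX8 infected 34.930; PPIA mock-infected 15.390; PPIA infected 15.680
ΔCt(mock-infected) = 30.720 − 15.390 = 15.330
ΔCt(infected) = 34.930 − 15.680 = 19.250
ΔΔCt = 19.250 − 15.330 = 3.920
Fold change = 2^(−3.920) = 0.0661

0.066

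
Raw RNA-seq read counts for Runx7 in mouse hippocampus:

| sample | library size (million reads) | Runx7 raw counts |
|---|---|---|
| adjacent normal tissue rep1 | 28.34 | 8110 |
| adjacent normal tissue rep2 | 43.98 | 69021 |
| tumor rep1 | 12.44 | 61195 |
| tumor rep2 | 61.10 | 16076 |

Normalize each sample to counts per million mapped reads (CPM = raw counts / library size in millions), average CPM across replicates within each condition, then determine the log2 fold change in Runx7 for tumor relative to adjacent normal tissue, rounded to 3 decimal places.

1.482

CPM(adjacent normal tissue rep1) = 8110 / 28.34 = 286.1680
CPM(adjacent normal tissue rep2) = 69021 / 43.98 = 1569.3724
CPM(tumor rep1) = 61195 / 12.44 = 4919.2122
CPM(tumor rep2) = 16076 / 61.10 = 263.1097
mean CPM(adjacent normal tissue) = 927.7702; mean CPM(tumor) = 2591.1609
Fold change = 2591.1609 / 927.7702 = 2.79289
log2(2.79289) = 1.4818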